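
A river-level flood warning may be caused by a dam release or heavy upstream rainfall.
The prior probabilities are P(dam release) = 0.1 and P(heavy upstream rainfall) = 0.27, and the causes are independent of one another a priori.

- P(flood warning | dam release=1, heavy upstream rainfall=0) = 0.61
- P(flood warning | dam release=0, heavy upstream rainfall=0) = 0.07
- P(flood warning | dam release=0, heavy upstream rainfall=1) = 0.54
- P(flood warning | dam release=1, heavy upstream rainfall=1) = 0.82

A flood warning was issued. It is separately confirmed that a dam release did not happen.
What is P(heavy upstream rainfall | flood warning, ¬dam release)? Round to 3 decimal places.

P(heavy upstream rainfall | flood warning, ¬dam release) ≈ 0.740

P(flood warning | ¬dam release) = 0.07×0.73 + 0.54×0.27 = 0.051100 + 0.145800 = 0.196900
Restricting to configurations with heavy upstream rainfall present: 0.54×0.27 = 0.145800.
P(heavy upstream rainfall | flood warning, ¬dam release) = 0.145800 / 0.196900 ≈ 0.740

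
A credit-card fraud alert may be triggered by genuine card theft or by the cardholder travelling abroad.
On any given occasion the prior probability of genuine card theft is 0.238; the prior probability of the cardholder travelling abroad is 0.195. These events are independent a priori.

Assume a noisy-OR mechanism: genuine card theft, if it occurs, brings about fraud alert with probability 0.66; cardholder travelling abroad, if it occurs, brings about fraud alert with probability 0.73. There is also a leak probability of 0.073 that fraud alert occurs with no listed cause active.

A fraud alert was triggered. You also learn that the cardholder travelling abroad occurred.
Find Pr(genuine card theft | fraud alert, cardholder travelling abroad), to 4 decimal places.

Under noisy-OR, P(fraud alert | causes) = 1 − (1−0.073)·∏(1−qᵢ) over the active causes.
By total probability over both values of genuine card theft:
  P(fraud alert | cardholder travelling abroad) = 0.74971*0.762 + 0.914901*0.238
        = 0.571279 + 0.217746 = 0.789025
The terms with genuine card theft present sum to 0.217746, so
  P(genuine card theft | fraud alert, cardholder travelling abroad) = 0.217746 / 0.789025 ≈ 0.2760

Pr(genuine card theft | fraud alert, cardholder travelling abroad) ≈ 0.2760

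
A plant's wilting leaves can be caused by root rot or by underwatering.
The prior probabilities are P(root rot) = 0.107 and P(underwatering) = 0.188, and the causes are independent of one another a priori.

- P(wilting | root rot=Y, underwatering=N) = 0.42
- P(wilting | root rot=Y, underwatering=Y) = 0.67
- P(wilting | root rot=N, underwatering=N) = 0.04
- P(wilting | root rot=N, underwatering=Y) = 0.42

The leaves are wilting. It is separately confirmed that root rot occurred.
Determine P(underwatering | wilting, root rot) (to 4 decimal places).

By total probability over both values of underwatering:
  P(wilting | root rot) = 0.42·0.812 + 0.67·0.188
        = 0.341040 + 0.125960 = 0.467000
Configurations with underwatering contribute 0.125960, so
  P(underwatering | wilting, root rot) = 0.125960 / 0.467000 ≈ 0.2697

P(underwatering | wilting, root rot) ≈ 0.2697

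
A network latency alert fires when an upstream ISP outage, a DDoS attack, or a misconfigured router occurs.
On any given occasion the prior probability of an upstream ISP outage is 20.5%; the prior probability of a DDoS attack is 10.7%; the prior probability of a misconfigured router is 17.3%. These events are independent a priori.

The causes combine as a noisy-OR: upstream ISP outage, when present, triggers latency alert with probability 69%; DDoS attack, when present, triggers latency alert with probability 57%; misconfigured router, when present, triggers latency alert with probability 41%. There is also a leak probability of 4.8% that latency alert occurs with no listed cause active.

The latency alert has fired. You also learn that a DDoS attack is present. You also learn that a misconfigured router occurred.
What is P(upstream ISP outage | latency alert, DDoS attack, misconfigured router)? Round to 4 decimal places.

P(upstream ISP outage | latency alert, DDoS attack, misconfigured router) ≈ 0.2393

Under noisy-OR, P(latency alert | causes) = 1 − (1−0.048)·∏(1−qᵢ) over the active causes.
Sum P(latency alert|·) weighted by the priors over both values of upstream ISP outage:
  P(latency alert | DDoS attack, misconfigured router) = 0.758478×0.795 + 0.925128×0.205
        = 0.602990 + 0.189651 = 0.792641
Configurations with upstream ISP outage contribute 0.189651, so
  P(upstream ISP outage | latency alert, DDoS attack, misconfigured router) = 0.189651 / 0.792641 ≈ 0.2393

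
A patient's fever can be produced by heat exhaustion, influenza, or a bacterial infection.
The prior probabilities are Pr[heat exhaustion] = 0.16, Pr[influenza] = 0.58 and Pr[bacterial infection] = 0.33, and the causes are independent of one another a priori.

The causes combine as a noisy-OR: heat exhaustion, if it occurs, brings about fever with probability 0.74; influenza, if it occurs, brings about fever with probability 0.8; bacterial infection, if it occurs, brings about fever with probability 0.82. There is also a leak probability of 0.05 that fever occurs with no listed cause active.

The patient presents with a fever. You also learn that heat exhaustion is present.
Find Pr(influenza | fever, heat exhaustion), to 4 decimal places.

Pr(influenza | fever, heat exhaustion) ≈ 0.6189

Under noisy-OR, P(fever | causes) = 1 − (1−0.05)·∏(1−qᵢ) over the active causes.
Enumerate the 4 (influenza, bacterial infection) configurations and weight by the priors:
  P(fever | heat exhaustion) = 0.753×0.42×0.67 + 0.95554×0.42×0.33 + 0.9506×0.58×0.67 + 0.991108×0.58×0.33
        = 0.211894 + 0.132438 + 0.369403 + 0.189698 = 0.903433
The terms with influenza present sum to 0.559101, so
  P(influenza | fever, heat exhaustion) = 0.559101 / 0.903433 ≈ 0.6189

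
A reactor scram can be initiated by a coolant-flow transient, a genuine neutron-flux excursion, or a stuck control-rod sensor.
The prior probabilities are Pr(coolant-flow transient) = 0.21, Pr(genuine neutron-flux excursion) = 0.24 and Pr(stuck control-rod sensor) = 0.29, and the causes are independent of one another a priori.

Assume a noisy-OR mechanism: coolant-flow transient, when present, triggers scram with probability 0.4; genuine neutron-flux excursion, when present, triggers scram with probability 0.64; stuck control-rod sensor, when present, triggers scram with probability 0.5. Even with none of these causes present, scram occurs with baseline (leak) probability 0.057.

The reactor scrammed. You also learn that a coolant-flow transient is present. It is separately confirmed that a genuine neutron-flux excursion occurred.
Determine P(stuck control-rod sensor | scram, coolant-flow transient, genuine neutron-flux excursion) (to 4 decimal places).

Under noisy-OR, P(scram | causes) = 1 − (1−0.057)·∏(1−qᵢ) over the active causes.
P(scram | coolant-flow transient, genuine neutron-flux excursion) = 0.796312×0.71 + 0.898156×0.29 = 0.565382 + 0.260465 = 0.825847
The stuck control-rod sensor-present share is 0.898156×0.29 = 0.260465.
So P(stuck control-rod sensor | scram, coolant-flow transient, genuine neutron-flux excursion) = 0.260465/0.825847 ≈ 0.3154.

P(stuck control-rod sensor | scram, coolant-flow transient, genuine neutron-flux excursion) ≈ 0.3154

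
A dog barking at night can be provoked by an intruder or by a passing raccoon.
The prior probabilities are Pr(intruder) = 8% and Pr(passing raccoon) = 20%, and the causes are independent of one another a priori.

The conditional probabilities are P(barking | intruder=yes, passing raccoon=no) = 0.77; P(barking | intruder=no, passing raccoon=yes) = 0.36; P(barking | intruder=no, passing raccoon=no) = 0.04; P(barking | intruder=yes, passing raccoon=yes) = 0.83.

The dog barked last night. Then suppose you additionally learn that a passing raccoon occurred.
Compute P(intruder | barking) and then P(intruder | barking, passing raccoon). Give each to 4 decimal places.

Enumerate the 4 (intruder, passing raccoon) configurations and weight by the priors:
  P(barking) = 0.04·0.92·0.8 + 0.36·0.92·0.2 + 0.77·0.08·0.8 + 0.83·0.08·0.2
        = 0.029440 + 0.066240 + 0.049280 + 0.013280 = 0.158240
Keeping only the intruder-present terms gives 0.062560, so
  P(intruder | barking) = 0.062560 / 0.158240 ≈ 0.3953

With the extra evidence:
P(barking | passing raccoon) = 0.36×0.92 + 0.83×0.08 = 0.331200 + 0.066400 = 0.397600
Of this, 0.066400 comes from 0.83×0.08 (the intruder=true cases).
P(intruder | barking, passing raccoon) = 0.066400 / 0.397600 ≈ 0.1670
This is intercausal reasoning (explaining away): once passing raccoon accounts for the barking, intruder becomes less likely.

P(intruder | barking) ≈ 0.3953; P(intruder | barking, passing raccoon) ≈ 0.1670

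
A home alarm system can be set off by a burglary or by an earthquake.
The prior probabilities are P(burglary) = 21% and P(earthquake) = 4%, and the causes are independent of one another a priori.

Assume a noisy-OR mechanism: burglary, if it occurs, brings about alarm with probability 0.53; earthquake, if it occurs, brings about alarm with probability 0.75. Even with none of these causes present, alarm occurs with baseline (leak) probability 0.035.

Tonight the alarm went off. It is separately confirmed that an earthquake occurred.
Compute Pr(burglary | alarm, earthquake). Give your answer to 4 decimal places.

Under noisy-OR, P(alarm | causes) = 1 − (1−0.035)·∏(1−qᵢ) over the active causes.
P(alarm | earthquake) = 0.75875·0.79 + 0.886613·0.21 = 0.599413 + 0.186189 = 0.785602
Of this, 0.186189 comes from 0.886613·0.21 (the burglary=true cases).
So P(burglary | alarm, earthquake) = 0.186189/0.785602 ≈ 0.2370.

Pr(burglary | alarm, earthquake) ≈ 0.2370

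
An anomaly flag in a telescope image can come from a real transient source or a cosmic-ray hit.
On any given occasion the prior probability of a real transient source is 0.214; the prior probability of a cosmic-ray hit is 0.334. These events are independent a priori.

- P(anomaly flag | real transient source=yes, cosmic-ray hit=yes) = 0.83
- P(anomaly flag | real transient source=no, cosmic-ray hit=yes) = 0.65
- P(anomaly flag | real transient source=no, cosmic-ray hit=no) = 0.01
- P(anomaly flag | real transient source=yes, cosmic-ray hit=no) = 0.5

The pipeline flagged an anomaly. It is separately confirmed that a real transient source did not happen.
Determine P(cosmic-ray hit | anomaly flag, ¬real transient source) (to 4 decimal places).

P(cosmic-ray hit | anomaly flag, ¬real transient source) ≈ 0.9702

Sum P(anomaly flag|·) weighted by the priors over both values of cosmic-ray hit:
  P(anomaly flag | ¬real transient source) = 0.01×0.666 + 0.65×0.334
        = 0.006660 + 0.217100 = 0.223760
Configurations with cosmic-ray hit contribute 0.217100, so
  P(cosmic-ray hit | anomaly flag, ¬real transient source) = 0.217100 / 0.223760 ≈ 0.9702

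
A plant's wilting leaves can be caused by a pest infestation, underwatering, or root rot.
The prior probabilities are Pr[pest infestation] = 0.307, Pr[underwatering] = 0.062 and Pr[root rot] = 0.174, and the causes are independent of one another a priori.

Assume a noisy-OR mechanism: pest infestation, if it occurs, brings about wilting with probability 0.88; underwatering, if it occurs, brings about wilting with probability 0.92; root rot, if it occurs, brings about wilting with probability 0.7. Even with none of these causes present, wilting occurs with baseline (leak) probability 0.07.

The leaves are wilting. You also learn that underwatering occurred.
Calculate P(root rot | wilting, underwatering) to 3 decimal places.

P(root rot | wilting, underwatering) ≈ 0.180

Under noisy-OR, P(wilting | causes) = 1 − (1−0.07)·∏(1−qᵢ) over the active causes.
P(wilting | underwatering) = 0.9256×0.693×0.826 + 0.97768×0.693×0.174 + 0.991072×0.307×0.826 + 0.997322×0.307×0.174 = 0.529830 + 0.117891 + 0.251318 + 0.053275 = 0.952314
Of this, 0.171166 comes from 0.117891 + 0.053275 (the root rot=true cases).
Hence the posterior is 0.171166/0.952314 ≈ 0.180.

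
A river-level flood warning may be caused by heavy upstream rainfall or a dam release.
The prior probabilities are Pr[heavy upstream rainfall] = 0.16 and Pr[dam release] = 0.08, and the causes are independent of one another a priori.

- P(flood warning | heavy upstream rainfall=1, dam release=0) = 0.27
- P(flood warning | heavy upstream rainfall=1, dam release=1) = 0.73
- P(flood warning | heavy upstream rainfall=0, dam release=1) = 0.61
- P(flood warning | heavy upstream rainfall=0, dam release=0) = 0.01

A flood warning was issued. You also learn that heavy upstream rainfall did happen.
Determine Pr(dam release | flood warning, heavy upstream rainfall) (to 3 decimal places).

For the numerator, keep only dam release=true terms: 0.73×0.08 = 0.058400
Denominator P(flood warning | heavy upstream rainfall): 0.27×0.92 + 0.73×0.08 = 0.306800
Posterior = 0.058400 / 0.306800 ≈ 0.190

Pr(dam release | flood warning, heavy upstream rainfall) ≈ 0.190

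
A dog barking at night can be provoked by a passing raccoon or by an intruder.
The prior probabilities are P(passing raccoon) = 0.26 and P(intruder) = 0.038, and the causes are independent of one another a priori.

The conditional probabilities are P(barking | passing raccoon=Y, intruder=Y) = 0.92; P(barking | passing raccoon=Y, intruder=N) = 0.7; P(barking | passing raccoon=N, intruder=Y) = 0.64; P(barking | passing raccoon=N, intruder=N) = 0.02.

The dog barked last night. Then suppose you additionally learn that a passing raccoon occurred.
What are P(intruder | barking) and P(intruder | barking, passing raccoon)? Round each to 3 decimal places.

P(intruder | barking) ≈ 0.125; P(intruder | barking, passing raccoon) ≈ 0.049

Weight on intruder=true, given the evidence: 0.017997 + 0.009090 = 0.027087
Denominator P(barking): 0.02*0.74*0.962 + 0.64*0.74*0.038 + 0.7*0.26*0.962 + 0.92*0.26*0.038 = 0.216409
Posterior = 0.027087 / 0.216409 ≈ 0.125

Now also conditioning on passing raccoon=true:
Numerator (weight on configurations with intruder): 0.92×0.038 = 0.034960
Normalizer over all consistent configurations: 0.7×0.962 + 0.92×0.038 = 0.708360
P(intruder | barking, passing raccoon) = 0.034960/0.708360 ≈ 0.049
The drop from 0.125 to 0.049 is the explaining-away (discounting) effect.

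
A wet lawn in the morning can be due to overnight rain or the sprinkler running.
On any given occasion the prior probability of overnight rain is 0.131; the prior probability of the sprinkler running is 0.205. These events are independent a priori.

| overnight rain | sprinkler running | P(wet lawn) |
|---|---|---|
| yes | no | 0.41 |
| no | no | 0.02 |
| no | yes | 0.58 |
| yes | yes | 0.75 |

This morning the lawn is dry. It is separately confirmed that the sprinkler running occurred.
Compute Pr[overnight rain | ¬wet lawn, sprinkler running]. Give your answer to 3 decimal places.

Pr[overnight rain | ¬wet lawn, sprinkler running] ≈ 0.082

By total probability over both values of overnight rain:
  P(¬wet lawn | sprinkler running) = 0.42·0.869 + 0.25·0.131
        = 0.364980 + 0.032750 = 0.397730
The terms with overnight rain present sum to 0.032750, so
  P(overnight rain | ¬wet lawn, sprinkler running) = 0.032750 / 0.397730 ≈ 0.082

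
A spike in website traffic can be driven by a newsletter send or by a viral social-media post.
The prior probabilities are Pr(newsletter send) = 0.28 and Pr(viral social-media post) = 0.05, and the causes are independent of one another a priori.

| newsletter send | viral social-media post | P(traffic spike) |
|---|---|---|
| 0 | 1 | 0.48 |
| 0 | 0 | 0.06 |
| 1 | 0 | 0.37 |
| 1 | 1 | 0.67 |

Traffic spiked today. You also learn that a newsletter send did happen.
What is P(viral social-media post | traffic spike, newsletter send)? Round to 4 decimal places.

P(traffic spike | newsletter send) = 0.37×0.95 + 0.67×0.05 = 0.351500 + 0.033500 = 0.385000
Restricting to configurations with viral social-media post present: 0.67×0.05 = 0.033500.
P(viral social-media post | traffic spike, newsletter send) = 0.033500 / 0.385000 ≈ 0.0870

P(viral social-media post | traffic spike, newsletter send) ≈ 0.0870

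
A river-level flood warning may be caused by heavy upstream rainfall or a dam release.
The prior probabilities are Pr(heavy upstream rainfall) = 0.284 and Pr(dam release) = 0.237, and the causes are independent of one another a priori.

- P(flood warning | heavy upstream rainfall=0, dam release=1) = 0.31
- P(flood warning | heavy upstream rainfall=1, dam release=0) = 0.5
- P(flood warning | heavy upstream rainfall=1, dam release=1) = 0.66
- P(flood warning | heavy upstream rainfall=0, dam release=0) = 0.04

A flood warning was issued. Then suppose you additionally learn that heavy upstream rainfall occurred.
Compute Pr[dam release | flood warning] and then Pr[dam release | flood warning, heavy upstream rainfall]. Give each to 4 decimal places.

Numerator (weight on configurations with dam release): 0.052605 + 0.044423 = 0.097028
Normalizer over all consistent configurations: 0.04*0.716*0.763 + 0.31*0.716*0.237 + 0.5*0.284*0.763 + 0.66*0.284*0.237 = 0.227226
P(dam release | flood warning) = 0.097028/0.227226 ≈ 0.4270

Now condition on the additional information:
Sum P(flood warning|·) weighted by the priors over both values of dam release:
  P(flood warning | heavy upstream rainfall) = 0.5·0.763 + 0.66·0.237
        = 0.381500 + 0.156420 = 0.537920
Keeping only the dam release-present terms gives 0.156420, so
  P(dam release | flood warning, heavy upstream rainfall) = 0.156420 / 0.537920 ≈ 0.2908
This is intercausal reasoning (explaining away): once heavy upstream rainfall accounts for the flood warning, dam release becomes less likely.

Pr[dam release | flood warning] ≈ 0.4270; Pr[dam release | flood warning, heavy upstream rainfall] ≈ 0.2908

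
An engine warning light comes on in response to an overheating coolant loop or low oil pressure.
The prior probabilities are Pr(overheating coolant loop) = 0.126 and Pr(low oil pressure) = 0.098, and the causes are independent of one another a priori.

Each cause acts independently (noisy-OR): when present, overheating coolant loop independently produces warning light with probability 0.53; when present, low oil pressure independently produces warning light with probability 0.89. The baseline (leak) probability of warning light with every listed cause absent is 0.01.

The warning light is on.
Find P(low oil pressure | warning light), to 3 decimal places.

P(low oil pressure | warning light) ≈ 0.562

Under noisy-OR, P(warning light | causes) = 1 − (1−0.01)·∏(1−qᵢ) over the active causes.
P(warning light) = 0.01×0.874×0.902 + 0.8911×0.874×0.098 + 0.5347×0.126×0.902 + 0.948817×0.126×0.098 = 0.007883 + 0.076324 + 0.060770 + 0.011716 = 0.156693
The low oil pressure-present share is 0.076324 + 0.011716 = 0.088040.
P(low oil pressure | warning light) = 0.088040 / 0.156693 ≈ 0.562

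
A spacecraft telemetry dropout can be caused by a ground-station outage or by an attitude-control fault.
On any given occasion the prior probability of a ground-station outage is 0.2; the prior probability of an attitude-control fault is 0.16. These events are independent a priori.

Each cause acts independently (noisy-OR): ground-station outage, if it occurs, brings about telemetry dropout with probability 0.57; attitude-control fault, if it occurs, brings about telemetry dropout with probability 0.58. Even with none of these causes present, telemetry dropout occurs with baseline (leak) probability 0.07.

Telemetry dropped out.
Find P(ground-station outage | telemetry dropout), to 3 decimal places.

P(ground-station outage | telemetry dropout) ≈ 0.505

Under noisy-OR, P(telemetry dropout | causes) = 1 − (1−0.07)·∏(1−qᵢ) over the active causes.
P(telemetry dropout) = 0.07*0.8*0.84 + 0.6094*0.8*0.16 + 0.6001*0.2*0.84 + 0.832042*0.2*0.16 = 0.047040 + 0.078003 + 0.100817 + 0.026625 = 0.252485
Of this, 0.127442 comes from 0.100817 + 0.026625 (the ground-station outage=true cases).
P(ground-station outage | telemetry dropout) = 0.127442 / 0.252485 ≈ 0.505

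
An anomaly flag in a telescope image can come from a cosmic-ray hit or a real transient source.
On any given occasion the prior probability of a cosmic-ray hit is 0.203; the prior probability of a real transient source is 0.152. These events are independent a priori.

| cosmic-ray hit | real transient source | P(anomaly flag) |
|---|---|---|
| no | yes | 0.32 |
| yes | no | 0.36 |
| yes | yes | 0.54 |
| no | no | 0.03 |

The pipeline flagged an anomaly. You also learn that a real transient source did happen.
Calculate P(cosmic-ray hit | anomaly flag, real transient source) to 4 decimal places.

P(cosmic-ray hit | anomaly flag, real transient source) ≈ 0.3006

Sum P(anomaly flag|·) weighted by the priors over both values of cosmic-ray hit:
  P(anomaly flag | real transient source) = 0.32*0.797 + 0.54*0.203
        = 0.255040 + 0.109620 = 0.364660
Configurations with cosmic-ray hit contribute 0.109620, so
  P(cosmic-ray hit | anomaly flag, real transient source) = 0.109620 / 0.364660 ≈ 0.3006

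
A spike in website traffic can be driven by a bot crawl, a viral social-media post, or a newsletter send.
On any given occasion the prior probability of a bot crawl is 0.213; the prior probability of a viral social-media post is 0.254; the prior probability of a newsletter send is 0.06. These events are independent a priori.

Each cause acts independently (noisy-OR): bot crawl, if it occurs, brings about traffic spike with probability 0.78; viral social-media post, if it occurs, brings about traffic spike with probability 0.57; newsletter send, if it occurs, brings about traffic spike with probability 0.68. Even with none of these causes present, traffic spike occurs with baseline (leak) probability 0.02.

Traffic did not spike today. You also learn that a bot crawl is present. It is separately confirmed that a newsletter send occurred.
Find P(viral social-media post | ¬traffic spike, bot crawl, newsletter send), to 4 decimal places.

P(viral social-media post | ¬traffic spike, bot crawl, newsletter send) ≈ 0.1277

Under noisy-OR, P(traffic spike | causes) = 1 − (1−0.02)·∏(1−qᵢ) over the active causes.
By total probability over both values of viral social-media post:
  P(¬traffic spike | bot crawl, newsletter send) = 0.068992·0.746 + 0.029667·0.254
        = 0.051468 + 0.007535 = 0.059003
Configurations with viral social-media post contribute 0.007535, so
  P(viral social-media post | ¬traffic spike, bot crawl, newsletter send) = 0.007535 / 0.059003 ≈ 0.1277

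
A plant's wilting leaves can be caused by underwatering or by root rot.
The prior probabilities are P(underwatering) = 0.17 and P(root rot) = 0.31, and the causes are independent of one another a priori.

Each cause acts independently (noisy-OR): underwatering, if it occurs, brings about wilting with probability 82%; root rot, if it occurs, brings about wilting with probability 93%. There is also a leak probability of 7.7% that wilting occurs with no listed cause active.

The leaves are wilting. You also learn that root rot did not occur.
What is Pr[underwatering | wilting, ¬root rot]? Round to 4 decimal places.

Pr[underwatering | wilting, ¬root rot] ≈ 0.6893

Under noisy-OR, P(wilting | causes) = 1 − (1−0.077)·∏(1−qᵢ) over the active causes.
By total probability over both values of underwatering:
  P(wilting | ¬root rot) = 0.077×0.83 + 0.83386×0.17
        = 0.063910 + 0.141756 = 0.205666
Configurations with underwatering contribute 0.141756, so
  P(underwatering | wilting, ¬root rot) = 0.141756 / 0.205666 ≈ 0.6893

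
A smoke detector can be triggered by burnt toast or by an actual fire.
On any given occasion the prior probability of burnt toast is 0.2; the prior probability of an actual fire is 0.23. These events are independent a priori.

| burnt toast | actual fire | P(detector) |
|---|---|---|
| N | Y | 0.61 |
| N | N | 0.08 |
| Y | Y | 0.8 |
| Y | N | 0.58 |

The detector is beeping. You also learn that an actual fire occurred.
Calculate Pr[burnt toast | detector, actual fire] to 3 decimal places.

Pr[burnt toast | detector, actual fire] ≈ 0.247

For the numerator, keep only burnt toast=true terms: 0.8×0.2 = 0.160000
Normalizer over all consistent configurations: 0.61×0.8 + 0.8×0.2 = 0.648000
Posterior = 0.160000 / 0.648000 ≈ 0.247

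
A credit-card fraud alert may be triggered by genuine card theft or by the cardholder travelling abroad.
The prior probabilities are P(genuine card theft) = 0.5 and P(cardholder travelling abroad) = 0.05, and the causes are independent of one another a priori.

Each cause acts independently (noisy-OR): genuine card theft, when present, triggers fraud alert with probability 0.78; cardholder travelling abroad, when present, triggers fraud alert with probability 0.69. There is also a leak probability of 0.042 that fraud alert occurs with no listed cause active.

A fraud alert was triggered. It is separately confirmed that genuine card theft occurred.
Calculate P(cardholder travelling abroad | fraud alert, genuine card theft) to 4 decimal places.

Under noisy-OR, P(fraud alert | causes) = 1 − (1−0.042)·∏(1−qᵢ) over the active causes.
P(fraud alert | genuine card theft) = 0.78924·0.95 + 0.934664·0.05 = 0.749778 + 0.046733 = 0.796511
Of this, 0.046733 comes from 0.934664·0.05 (the cardholder travelling abroad=true cases).
So P(cardholder travelling abroad | fraud alert, genuine card theft) = 0.046733/0.796511 ≈ 0.0587.

P(cardholder travelling abroad | fraud alert, genuine card theft) ≈ 0.0587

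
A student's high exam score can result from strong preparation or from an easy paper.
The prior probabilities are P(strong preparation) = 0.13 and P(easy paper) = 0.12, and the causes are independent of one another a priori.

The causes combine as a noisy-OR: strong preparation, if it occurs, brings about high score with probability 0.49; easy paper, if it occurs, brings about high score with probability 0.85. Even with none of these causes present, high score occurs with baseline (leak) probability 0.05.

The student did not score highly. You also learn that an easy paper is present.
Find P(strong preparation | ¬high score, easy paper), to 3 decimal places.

P(strong preparation | ¬high score, easy paper) ≈ 0.071

Under noisy-OR, P(high score | causes) = 1 − (1−0.05)·∏(1−qᵢ) over the active causes.
Numerator (weight on configurations with strong preparation): 0.072675*0.13 = 0.009448
Denominator P(¬high score | easy paper): 0.1425*0.87 + 0.072675*0.13 = 0.133423
P(strong preparation | ¬high score, easy paper) = 0.009448/0.133423 ≈ 0.071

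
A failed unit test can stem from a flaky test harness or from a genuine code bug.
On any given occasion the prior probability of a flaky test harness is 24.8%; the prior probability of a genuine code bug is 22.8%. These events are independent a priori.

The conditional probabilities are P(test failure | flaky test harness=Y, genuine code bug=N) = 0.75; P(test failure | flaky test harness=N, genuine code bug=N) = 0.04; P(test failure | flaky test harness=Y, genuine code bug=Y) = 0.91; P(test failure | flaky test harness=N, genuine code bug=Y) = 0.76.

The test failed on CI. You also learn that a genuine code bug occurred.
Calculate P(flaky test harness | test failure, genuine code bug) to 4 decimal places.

P(flaky test harness | test failure, genuine code bug) ≈ 0.2831

Sum P(test failure|·) weighted by the priors over both values of flaky test harness:
  P(test failure | genuine code bug) = 0.76·0.752 + 0.91·0.248
        = 0.571520 + 0.225680 = 0.797200
The terms with flaky test harness present sum to 0.225680, so
  P(flaky test harness | test failure, genuine code bug) = 0.225680 / 0.797200 ≈ 0.2831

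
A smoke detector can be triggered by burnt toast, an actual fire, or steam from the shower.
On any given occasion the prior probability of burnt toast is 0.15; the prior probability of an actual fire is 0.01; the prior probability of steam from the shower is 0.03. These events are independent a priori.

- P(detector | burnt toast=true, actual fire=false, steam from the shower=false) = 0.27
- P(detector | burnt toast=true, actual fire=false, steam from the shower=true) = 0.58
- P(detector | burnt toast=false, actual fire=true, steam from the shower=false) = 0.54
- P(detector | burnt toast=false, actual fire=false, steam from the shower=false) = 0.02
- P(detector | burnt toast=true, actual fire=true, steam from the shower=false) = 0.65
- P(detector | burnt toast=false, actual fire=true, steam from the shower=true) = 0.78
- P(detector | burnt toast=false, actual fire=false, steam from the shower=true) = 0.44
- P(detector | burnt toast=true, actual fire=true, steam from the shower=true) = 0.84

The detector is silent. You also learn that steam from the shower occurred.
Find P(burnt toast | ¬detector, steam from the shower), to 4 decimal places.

Enumerate the 4 (burnt toast, actual fire) configurations and weight by the priors:
  P(¬detector | steam from the shower) = 0.56×0.85×0.99 + 0.22×0.85×0.01 + 0.42×0.15×0.99 + 0.16×0.15×0.01
        = 0.471240 + 0.001870 + 0.062370 + 0.000240 = 0.535720
Keeping only the burnt toast-present terms gives 0.062610, so
  P(burnt toast | ¬detector, steam from the shower) = 0.062610 / 0.535720 ≈ 0.1169

P(burnt toast | ¬detector, steam from the shower) ≈ 0.1169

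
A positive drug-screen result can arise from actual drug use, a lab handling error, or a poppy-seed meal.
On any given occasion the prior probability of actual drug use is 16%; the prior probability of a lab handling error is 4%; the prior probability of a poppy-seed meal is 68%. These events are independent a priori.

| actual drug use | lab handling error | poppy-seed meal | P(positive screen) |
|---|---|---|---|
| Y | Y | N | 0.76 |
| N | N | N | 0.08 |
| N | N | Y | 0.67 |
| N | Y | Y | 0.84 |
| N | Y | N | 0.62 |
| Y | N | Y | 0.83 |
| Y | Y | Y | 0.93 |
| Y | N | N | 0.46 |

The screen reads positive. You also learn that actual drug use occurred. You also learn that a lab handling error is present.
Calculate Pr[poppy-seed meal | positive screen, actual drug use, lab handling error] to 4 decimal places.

Pr[poppy-seed meal | positive screen, actual drug use, lab handling error] ≈ 0.7222

P(positive screen | actual drug use, lab handling error) = 0.76×0.32 + 0.93×0.68 = 0.243200 + 0.632400 = 0.875600
The poppy-seed meal-present share is 0.93×0.68 = 0.632400.
P(poppy-seed meal | positive screen, actual drug use, lab handling error) = 0.632400 / 0.875600 ≈ 0.7222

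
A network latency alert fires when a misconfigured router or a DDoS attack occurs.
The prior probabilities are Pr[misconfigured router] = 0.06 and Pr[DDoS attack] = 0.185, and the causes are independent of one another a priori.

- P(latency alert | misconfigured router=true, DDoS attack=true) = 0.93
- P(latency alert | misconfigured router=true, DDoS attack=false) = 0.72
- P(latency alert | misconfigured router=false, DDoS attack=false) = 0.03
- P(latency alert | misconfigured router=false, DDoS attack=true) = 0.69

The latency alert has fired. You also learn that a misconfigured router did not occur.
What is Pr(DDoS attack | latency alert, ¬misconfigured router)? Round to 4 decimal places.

P(latency alert | ¬misconfigured router) = 0.03*0.815 + 0.69*0.185 = 0.024450 + 0.127650 = 0.152100
Of this, 0.127650 comes from 0.69*0.185 (the DDoS attack=true cases).
So P(DDoS attack | latency alert, ¬misconfigured router) = 0.127650/0.152100 ≈ 0.8393.

Pr(DDoS attack | latency alert, ¬misconfigured router) ≈ 0.8393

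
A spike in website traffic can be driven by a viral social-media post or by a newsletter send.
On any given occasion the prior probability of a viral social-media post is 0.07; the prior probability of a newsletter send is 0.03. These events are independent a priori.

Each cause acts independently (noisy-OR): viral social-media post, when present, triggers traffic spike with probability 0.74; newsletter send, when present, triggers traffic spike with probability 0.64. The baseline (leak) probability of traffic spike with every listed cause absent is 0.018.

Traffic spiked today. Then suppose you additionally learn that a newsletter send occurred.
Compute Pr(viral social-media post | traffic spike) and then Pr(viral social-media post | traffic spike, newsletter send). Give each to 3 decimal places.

Under noisy-OR, P(traffic spike | causes) = 1 − (1−0.018)·∏(1−qᵢ) over the active causes.
Numerator (weight on configurations with viral social-media post): 0.050564 + 0.001907 = 0.052471
Normalizer over all consistent configurations: 0.018*0.93*0.97 + 0.64648*0.93*0.03 + 0.74468*0.07*0.97 + 0.908085*0.07*0.03 = 0.086746
P(viral social-media post | traffic spike) = 0.052471/0.086746 ≈ 0.605

Now also conditioning on newsletter send=true:
For the numerator, keep only viral social-media post=true terms: 0.908085*0.07 = 0.063566
The normalizing constant is 0.64648*0.93 + 0.908085*0.07 = 0.664792
Posterior = 0.063566 / 0.664792 ≈ 0.096
This is intercausal reasoning (explaining away): once newsletter send accounts for the traffic spike, viral social-media post becomes less likely.

Pr(viral social-media post | traffic spike) ≈ 0.605; Pr(viral social-media post | traffic spike, newsletter send) ≈ 0.096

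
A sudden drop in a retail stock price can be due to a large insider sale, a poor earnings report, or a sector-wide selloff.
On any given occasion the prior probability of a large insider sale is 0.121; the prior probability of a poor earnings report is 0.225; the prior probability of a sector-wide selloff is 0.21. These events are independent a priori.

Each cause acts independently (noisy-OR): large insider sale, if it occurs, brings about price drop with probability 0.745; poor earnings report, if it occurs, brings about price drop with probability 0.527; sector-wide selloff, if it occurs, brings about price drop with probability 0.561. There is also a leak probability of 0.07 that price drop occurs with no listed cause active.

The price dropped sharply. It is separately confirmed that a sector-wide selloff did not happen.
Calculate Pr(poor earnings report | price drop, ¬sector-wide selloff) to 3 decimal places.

Pr(poor earnings report | price drop, ¬sector-wide selloff) ≈ 0.531

Under noisy-OR, P(price drop | causes) = 1 − (1−0.07)·∏(1−qᵢ) over the active causes.
Weight on poor earnings report=true, given the evidence: 0.110776 + 0.024171 = 0.134947
Normalizer over all consistent configurations: 0.07*0.879*0.775 + 0.56011*0.879*0.225 + 0.76285*0.121*0.775 + 0.887828*0.121*0.225 = 0.254169
Posterior = 0.134947 / 0.254169 ≈ 0.531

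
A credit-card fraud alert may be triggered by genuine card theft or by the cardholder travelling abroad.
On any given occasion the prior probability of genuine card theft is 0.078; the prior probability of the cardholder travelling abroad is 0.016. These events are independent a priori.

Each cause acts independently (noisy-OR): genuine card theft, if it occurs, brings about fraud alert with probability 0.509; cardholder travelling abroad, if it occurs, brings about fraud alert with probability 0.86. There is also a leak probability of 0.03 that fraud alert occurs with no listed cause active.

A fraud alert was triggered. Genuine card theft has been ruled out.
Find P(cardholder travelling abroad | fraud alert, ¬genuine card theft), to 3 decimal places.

Under noisy-OR, P(fraud alert | causes) = 1 − (1−0.03)·∏(1−qᵢ) over the active causes.
By total probability over both values of cardholder travelling abroad:
  P(fraud alert | ¬genuine card theft) = 0.03×0.984 + 0.8642×0.016
        = 0.029520 + 0.013827 = 0.043347
Keeping only the cardholder travelling abroad-present terms gives 0.013827, so
  P(cardholder travelling abroad | fraud alert, ¬genuine card theft) = 0.013827 / 0.043347 ≈ 0.319

P(cardholder travelling abroad | fraud alert, ¬genuine card theft) ≈ 0.319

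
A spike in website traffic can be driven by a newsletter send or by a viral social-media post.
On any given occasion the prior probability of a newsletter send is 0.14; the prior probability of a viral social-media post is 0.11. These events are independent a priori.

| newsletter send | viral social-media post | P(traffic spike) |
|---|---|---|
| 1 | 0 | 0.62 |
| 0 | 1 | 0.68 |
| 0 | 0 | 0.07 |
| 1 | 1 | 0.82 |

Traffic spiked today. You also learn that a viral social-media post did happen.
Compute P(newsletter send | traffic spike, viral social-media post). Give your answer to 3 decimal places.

Numerator (weight on configurations with newsletter send): 0.82×0.14 = 0.114800
Normalizer over all consistent configurations: 0.68×0.86 + 0.82×0.14 = 0.699600
Posterior = 0.114800 / 0.699600 ≈ 0.164

P(newsletter send | traffic spike, viral social-media post) ≈ 0.164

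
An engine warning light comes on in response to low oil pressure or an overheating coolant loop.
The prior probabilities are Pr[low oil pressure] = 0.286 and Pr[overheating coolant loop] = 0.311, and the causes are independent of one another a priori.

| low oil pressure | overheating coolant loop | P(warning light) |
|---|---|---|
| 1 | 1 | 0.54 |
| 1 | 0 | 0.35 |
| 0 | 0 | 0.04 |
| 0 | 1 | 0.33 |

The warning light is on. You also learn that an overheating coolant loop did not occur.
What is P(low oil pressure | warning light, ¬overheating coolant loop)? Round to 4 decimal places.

P(low oil pressure | warning light, ¬overheating coolant loop) ≈ 0.7780

By total probability over both values of low oil pressure:
  P(warning light | ¬overheating coolant loop) = 0.04×0.714 + 0.35×0.286
        = 0.028560 + 0.100100 = 0.128660
The terms with low oil pressure present sum to 0.100100, so
  P(low oil pressure | warning light, ¬overheating coolant loop) = 0.100100 / 0.128660 ≈ 0.7780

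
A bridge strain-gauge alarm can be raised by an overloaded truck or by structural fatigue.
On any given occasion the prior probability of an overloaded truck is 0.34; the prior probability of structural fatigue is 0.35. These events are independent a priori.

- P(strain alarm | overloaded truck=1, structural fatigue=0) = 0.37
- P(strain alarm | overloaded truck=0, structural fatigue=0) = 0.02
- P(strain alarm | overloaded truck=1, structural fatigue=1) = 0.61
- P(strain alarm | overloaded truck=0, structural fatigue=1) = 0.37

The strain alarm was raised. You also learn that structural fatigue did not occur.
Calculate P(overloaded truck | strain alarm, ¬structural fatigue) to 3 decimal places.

P(overloaded truck | strain alarm, ¬structural fatigue) ≈ 0.905

Numerator (weight on configurations with overloaded truck): 0.37×0.34 = 0.125800
Normalizer over all consistent configurations: 0.02×0.66 + 0.37×0.34 = 0.139000
Posterior = 0.125800 / 0.139000 ≈ 0.905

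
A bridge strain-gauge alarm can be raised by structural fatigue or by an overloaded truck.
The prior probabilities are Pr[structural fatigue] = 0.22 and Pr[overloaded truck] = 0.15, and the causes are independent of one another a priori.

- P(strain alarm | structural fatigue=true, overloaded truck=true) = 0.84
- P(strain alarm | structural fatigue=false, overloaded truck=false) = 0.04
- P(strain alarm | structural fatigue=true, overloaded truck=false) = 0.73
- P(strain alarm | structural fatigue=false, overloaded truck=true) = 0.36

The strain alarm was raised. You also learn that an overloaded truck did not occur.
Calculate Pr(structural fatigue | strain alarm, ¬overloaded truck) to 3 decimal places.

Enumerate both values of structural fatigue and weight by the priors:
  P(strain alarm | ¬overloaded truck) = 0.04*0.78 + 0.73*0.22
        = 0.031200 + 0.160600 = 0.191800
The terms with structural fatigue present sum to 0.160600, so
  P(structural fatigue | strain alarm, ¬overloaded truck) = 0.160600 / 0.191800 ≈ 0.837

Pr(structural fatigue | strain alarm, ¬overloaded truck) ≈ 0.837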